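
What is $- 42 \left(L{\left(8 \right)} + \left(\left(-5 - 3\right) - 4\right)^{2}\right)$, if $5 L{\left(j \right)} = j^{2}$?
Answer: $- \frac{32928}{5} \approx -6585.6$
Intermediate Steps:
$L{\left(j \right)} = \frac{j^{2}}{5}$
$- 42 \left(L{\left(8 \right)} + \left(\left(-5 - 3\right) - 4\right)^{2}\right) = - 42 \left(\frac{8^{2}}{5} + \left(\left(-5 - 3\right) - 4\right)^{2}\right) = - 42 \left(\frac{1}{5} \cdot 64 + \left(\left(-5 - 3\right) - 4\right)^{2}\right) = - 42 \left(\frac{64}{5} + \left(-8 - 4\right)^{2}\right) = - 42 \left(\frac{64}{5} + \left(-12\right)^{2}\right) = - 42 \left(\frac{64}{5} + 144\right) = \left(-42\right) \frac{784}{5} = - \frac{32928}{5}$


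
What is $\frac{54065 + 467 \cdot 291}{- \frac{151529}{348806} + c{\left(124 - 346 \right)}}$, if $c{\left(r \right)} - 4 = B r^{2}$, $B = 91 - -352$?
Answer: $\frac{66259885372}{7615417066167} \approx 0.0087008$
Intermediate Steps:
$B = 443$ ($B = 91 + 352 = 443$)
$c{\left(r \right)} = 4 + 443 r^{2}$
$\frac{54065 + 467 \cdot 291}{- \frac{151529}{348806} + c{\left(124 - 346 \right)}} = \frac{54065 + 467 \cdot 291}{- \frac{151529}{348806} + \left(4 + 443 \left(124 - 346\right)^{2}\right)} = \frac{54065 + 135897}{\left(-151529\right) \frac{1}{348806} + \left(4 + 443 \left(-222\right)^{2}\right)} = \frac{189962}{- \frac{151529}{348806} + \left(4 + 443 \cdot 49284\right)} = \frac{189962}{- \frac{151529}{348806} + \left(4 + 21832812\right)} = \frac{189962}{- \frac{151529}{348806} + 21832816} = \frac{189962}{\frac{7615417066167}{348806}} = 189962 \cdot \frac{348806}{7615417066167} = \frac{66259885372}{7615417066167}$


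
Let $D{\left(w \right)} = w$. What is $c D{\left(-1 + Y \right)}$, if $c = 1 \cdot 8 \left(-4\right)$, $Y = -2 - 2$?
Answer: $160$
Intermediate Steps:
$Y = -4$
$c = -32$ ($c = 8 \left(-4\right) = -32$)
$c D{\left(-1 + Y \right)} = - 32 \left(-1 - 4\right) = \left(-32\right) \left(-5\right) = 160$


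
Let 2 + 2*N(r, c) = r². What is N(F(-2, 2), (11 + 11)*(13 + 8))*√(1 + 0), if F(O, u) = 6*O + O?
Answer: 97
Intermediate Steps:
F(O, u) = 7*O
N(r, c) = -1 + r²/2
N(F(-2, 2), (11 + 11)*(13 + 8))*√(1 + 0) = (-1 + (7*(-2))²/2)*√(1 + 0) = (-1 + (½)*(-14)²)*√1 = (-1 + (½)*196)*1 = (-1 + 98)*1 = 97*1 = 97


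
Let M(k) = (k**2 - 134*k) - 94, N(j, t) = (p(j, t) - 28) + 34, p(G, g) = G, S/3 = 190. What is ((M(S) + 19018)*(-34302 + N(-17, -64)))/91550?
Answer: -4588402986/45775 ≈ -1.0024e+5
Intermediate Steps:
S = 570 (S = 3*190 = 570)
N(j, t) = 6 + j (N(j, t) = (j - 28) + 34 = (-28 + j) + 34 = 6 + j)
M(k) = -94 + k**2 - 134*k
((M(S) + 19018)*(-34302 + N(-17, -64)))/91550 = (((-94 + 570**2 - 134*570) + 19018)*(-34302 + (6 - 17)))/91550 = (((-94 + 324900 - 76380) + 19018)*(-34302 - 11))*(1/91550) = ((248426 + 19018)*(-34313))*(1/91550) = (267444*(-34313))*(1/91550) = -9176805972*1/91550 = -4588402986/45775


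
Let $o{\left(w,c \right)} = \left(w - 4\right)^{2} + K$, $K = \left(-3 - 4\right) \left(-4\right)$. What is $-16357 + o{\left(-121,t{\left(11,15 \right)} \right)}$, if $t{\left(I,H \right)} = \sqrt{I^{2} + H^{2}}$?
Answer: $-704$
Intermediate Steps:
$t{\left(I,H \right)} = \sqrt{H^{2} + I^{2}}$
$K = 28$ ($K = \left(-7\right) \left(-4\right) = 28$)
$o{\left(w,c \right)} = 28 + \left(-4 + w\right)^{2}$ ($o{\left(w,c \right)} = \left(w - 4\right)^{2} + 28 = \left(-4 + w\right)^{2} + 28 = 28 + \left(-4 + w\right)^{2}$)
$-16357 + o{\left(-121,t{\left(11,15 \right)} \right)} = -16357 + \left(28 + \left(-4 - 121\right)^{2}\right) = -16357 + \left(28 + \left(-125\right)^{2}\right) = -16357 + \left(28 + 15625\right) = -16357 + 15653 = -704$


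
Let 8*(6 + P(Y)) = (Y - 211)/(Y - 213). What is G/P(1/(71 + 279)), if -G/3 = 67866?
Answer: 121424218416/3504503 ≈ 34648.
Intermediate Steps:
G = -203598 (G = -3*67866 = -203598)
P(Y) = -6 + (-211 + Y)/(8*(-213 + Y)) (P(Y) = -6 + ((Y - 211)/(Y - 213))/8 = -6 + ((-211 + Y)/(-213 + Y))/8 = -6 + (-211 + Y)/(8*(-213 + Y)))
G/P(1/(71 + 279)) = -203598*8*(-213 + 1/(71 + 279))/(10013 - 47/(71 + 279)) = -203598*8*(-213 + 1/350)/(10013 - 47/350) = -203598*8*(-213 + 1/350)/(10013 - 47*1/350) = -203598*(-298196/(175*(10013 - 47/350))) = -203598/((⅛)*(-350/74549)*(3504503/350)) = -203598/(-3504503/596392) = -203598*(-596392/3504503) = 121424218416/3504503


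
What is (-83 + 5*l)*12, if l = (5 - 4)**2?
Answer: -936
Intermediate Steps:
l = 1 (l = 1**2 = 1)
(-83 + 5*l)*12 = (-83 + 5*1)*12 = (-83 + 5)*12 = -78*12 = -936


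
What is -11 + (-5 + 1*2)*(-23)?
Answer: 58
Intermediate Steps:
-11 + (-5 + 1*2)*(-23) = -11 + (-5 + 2)*(-23) = -11 - 3*(-23) = -11 + 69 = 58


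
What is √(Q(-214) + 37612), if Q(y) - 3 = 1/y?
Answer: 3*√191401814/214 ≈ 193.95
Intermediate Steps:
Q(y) = 3 + 1/y
√(Q(-214) + 37612) = √((3 + 1/(-214)) + 37612) = √((3 - 1/214) + 37612) = √(641/214 + 37612) = √(8049609/214) = 3*√191401814/214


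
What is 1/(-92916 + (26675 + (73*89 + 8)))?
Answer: -1/59736 ≈ -1.6740e-5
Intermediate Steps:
1/(-92916 + (26675 + (73*89 + 8))) = 1/(-92916 + (26675 + (6497 + 8))) = 1/(-92916 + (26675 + 6505)) = 1/(-92916 + 33180) = 1/(-59736) = -1/59736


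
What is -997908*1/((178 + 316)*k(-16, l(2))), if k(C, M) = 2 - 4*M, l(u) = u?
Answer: 83159/247 ≈ 336.68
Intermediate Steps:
-997908*1/((178 + 316)*k(-16, l(2))) = -997908*1/((2 - 4*2)*(178 + 316)) = -997908*1/(494*(2 - 8)) = -997908/(494*(-6)) = -997908/(-2964) = -997908*(-1/2964) = 83159/247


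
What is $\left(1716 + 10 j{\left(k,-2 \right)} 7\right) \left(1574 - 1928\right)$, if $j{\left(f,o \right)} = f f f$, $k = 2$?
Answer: $-805704$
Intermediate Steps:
$j{\left(f,o \right)} = f^{3}$ ($j{\left(f,o \right)} = f^{2} f = f^{3}$)
$\left(1716 + 10 j{\left(k,-2 \right)} 7\right) \left(1574 - 1928\right) = \left(1716 + 10 \cdot 2^{3} \cdot 7\right) \left(1574 - 1928\right) = \left(1716 + 10 \cdot 8 \cdot 7\right) \left(-354\right) = \left(1716 + 80 \cdot 7\right) \left(-354\right) = \left(1716 + 560\right) \left(-354\right) = 2276 \left(-354\right) = -805704$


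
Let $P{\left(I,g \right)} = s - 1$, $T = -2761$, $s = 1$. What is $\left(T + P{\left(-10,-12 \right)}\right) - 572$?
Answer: $-3333$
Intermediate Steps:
$P{\left(I,g \right)} = 0$ ($P{\left(I,g \right)} = 1 - 1 = 0$)
$\left(T + P{\left(-10,-12 \right)}\right) - 572 = \left(-2761 + 0\right) - 572 = -2761 - 572 = -3333$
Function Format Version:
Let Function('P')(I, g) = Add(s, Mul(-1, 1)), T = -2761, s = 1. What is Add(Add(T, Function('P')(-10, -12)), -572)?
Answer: -3333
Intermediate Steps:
Function('P')(I, g) = 0 (Function('P')(I, g) = Add(1, Mul(-1, 1)) = Add(1, -1) = 0)
Add(Add(T, Function('P')(-10, -12)), -572) = Add(Add(-2761, 0), -572) = Add(-2761, -572) = -3333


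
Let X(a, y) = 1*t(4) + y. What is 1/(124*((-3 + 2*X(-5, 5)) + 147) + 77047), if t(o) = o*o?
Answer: 1/100111 ≈ 9.9889e-6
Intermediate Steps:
t(o) = o²
X(a, y) = 16 + y (X(a, y) = 1*4² + y = 1*16 + y = 16 + y)
1/(124*((-3 + 2*X(-5, 5)) + 147) + 77047) = 1/(124*((-3 + 2*(16 + 5)) + 147) + 77047) = 1/(124*((-3 + 2*21) + 147) + 77047) = 1/(124*((-3 + 42) + 147) + 77047) = 1/(124*(39 + 147) + 77047) = 1/(124*186 + 77047) = 1/(23064 + 77047) = 1/100111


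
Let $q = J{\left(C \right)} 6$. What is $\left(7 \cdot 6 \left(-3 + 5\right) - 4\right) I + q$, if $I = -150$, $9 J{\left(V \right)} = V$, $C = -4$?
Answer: $- \frac{36008}{3} \approx -12003.0$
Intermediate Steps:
$J{\left(V \right)} = \frac{V}{9}$
$q = - \frac{8}{3}$ ($q = \frac{1}{9} \left(-4\right) 6 = \left(- \frac{4}{9}\right) 6 = - \frac{8}{3} \approx -2.6667$)
$\left(7 \cdot 6 \left(-3 + 5\right) - 4\right) I + q = \left(7 \cdot 6 \left(-3 + 5\right) - 4\right) \left(-150\right) - \frac{8}{3} = \left(7 \cdot 6 \cdot 2 - 4\right) \left(-150\right) - \frac{8}{3} = \left(7 \cdot 12 - 4\right) \left(-150\right) - \frac{8}{3} = \left(84 - 4\right) \left(-150\right) - \frac{8}{3} = 80 \left(-150\right) - \frac{8}{3} = -12000 - \frac{8}{3} = - \frac{36008}{3}$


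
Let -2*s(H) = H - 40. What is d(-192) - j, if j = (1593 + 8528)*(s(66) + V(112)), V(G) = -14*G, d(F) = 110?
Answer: 16001411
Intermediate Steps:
s(H) = 20 - H/2 (s(H) = -(H - 40)/2 = -(-40 + H)/2 = 20 - H/2)
j = -16001301 (j = (1593 + 8528)*((20 - ½*66) - 14*112) = 10121*((20 - 33) - 1568) = 10121*(-13 - 1568) = 10121*(-1581) = -16001301)
d(-192) - j = 110 - 1*(-16001301) = 110 + 16001301 = 16001411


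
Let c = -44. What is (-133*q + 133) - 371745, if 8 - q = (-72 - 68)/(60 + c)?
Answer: -1495359/4 ≈ -3.7384e+5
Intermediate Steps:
q = 67/4 (q = 8 - (-72 - 68)/(60 - 44) = 8 - (-140)/16 = 8 - 1*(-35/4) = 8 + 35/4 = 67/4 ≈ 16.750)
(-133*q + 133) - 371745 = (-133*67/4 + 133) - 371745 = (-8911/4 + 133) - 371745 = -8379/4 - 371745 = -1495359/4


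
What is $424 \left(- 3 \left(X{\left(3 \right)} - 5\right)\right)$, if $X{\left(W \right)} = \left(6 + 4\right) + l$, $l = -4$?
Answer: $-1272$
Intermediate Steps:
$X{\left(W \right)} = 6$ ($X{\left(W \right)} = \left(6 + 4\right) - 4 = 10 - 4 = 6$)
$424 \left(- 3 \left(X{\left(3 \right)} - 5\right)\right) = 424 \left(- 3 \left(6 - 5\right)\right) = 424 \left(\left(-3\right) 1\right) = 424 \left(-3\right) = -1272$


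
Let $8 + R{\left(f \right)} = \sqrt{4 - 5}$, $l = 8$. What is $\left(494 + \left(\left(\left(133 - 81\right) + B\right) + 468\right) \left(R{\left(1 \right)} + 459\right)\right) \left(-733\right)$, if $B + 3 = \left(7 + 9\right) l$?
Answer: $-213588137 - 472785 i \approx -2.1359 \cdot 10^{8} - 4.7279 \cdot 10^{5} i$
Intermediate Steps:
$R{\left(f \right)} = -8 + i$ ($R{\left(f \right)} = -8 + \sqrt{4 - 5} = -8 + \sqrt{-1} = -8 + i$)
$B = 125$ ($B = -3 + \left(7 + 9\right) 8 = -3 + 16 \cdot 8 = -3 + 128 = 125$)
$\left(494 + \left(\left(\left(133 - 81\right) + B\right) + 468\right) \left(R{\left(1 \right)} + 459\right)\right) \left(-733\right) = \left(494 + \left(\left(\left(133 - 81\right) + 125\right) + 468\right) \left(\left(-8 + i\right) + 459\right)\right) \left(-733\right) = \left(494 + \left(\left(52 + 125\right) + 468\right) \left(451 + i\right)\right) \left(-733\right) = \left(494 + \left(177 + 468\right) \left(451 + i\right)\right) \left(-733\right) = \left(494 + 645 \left(451 + i\right)\right) \left(-733\right) = \left(494 + \left(290895 + 645 i\right)\right) \left(-733\right) = \left(291389 + 645 i\right) \left(-733\right) = -213588137 - 472785 i$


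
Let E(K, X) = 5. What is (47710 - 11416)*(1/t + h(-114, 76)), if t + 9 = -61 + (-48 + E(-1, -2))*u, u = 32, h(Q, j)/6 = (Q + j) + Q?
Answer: -7977136897/241 ≈ -3.3100e+7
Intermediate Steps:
h(Q, j) = 6*j + 12*Q (h(Q, j) = 6*((Q + j) + Q) = 6*(j + 2*Q) = 6*j + 12*Q)
t = -1446 (t = -9 + (-61 + (-48 + 5)*32) = -9 + (-61 - 43*32) = -9 + (-61 - 1376) = -9 - 1437 = -1446)
(47710 - 11416)*(1/t + h(-114, 76)) = (47710 - 11416)*(1/(-1446) + (6*76 + 12*(-114))) = 36294*(-1/1446 + (456 - 1368)) = 36294*(-1/1446 - 912) = 36294*(-1318753/1446) = -7977136897/241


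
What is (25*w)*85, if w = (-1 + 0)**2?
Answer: 2125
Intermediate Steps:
w = 1 (w = (-1)**2 = 1)
(25*w)*85 = (25*1)*85 = 25*85 = 2125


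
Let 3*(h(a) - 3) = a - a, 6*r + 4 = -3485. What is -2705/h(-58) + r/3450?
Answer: -2074221/2300 ≈ -901.83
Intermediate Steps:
r = -1163/2 (r = -2/3 + (1/6)*(-3485) = -2/3 - 3485/6 = -1163/2 ≈ -581.50)
h(a) = 3 (h(a) = 3 + (a - a)/3 = 3 + (1/3)*0 = 3 + 0 = 3)
-2705/h(-58) + r/3450 = -2705/3 - 1163/2/3450 = -2705*1/3 - 1163/2*1/3450 = -2705/3 - 1163/6900 = -2074221/2300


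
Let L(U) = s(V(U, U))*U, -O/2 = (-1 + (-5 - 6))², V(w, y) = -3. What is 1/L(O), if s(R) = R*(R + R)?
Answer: -1/5184 ≈ -0.00019290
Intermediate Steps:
s(R) = 2*R² (s(R) = R*(2*R) = 2*R²)
O = -288 (O = -2*(-1 + (-5 - 6))² = -2*(-1 - 11)² = -2*(-12)² = -2*144 = -288)
L(U) = 18*U (L(U) = (2*(-3)²)*U = (2*9)*U = 18*U)
1/L(O) = 1/(18*(-288)) = 1/(-5184) = -1/5184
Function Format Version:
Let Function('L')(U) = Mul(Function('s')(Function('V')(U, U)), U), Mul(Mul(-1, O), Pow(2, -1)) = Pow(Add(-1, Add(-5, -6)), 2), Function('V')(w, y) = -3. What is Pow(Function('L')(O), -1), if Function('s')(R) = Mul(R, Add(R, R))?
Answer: Rational(-1, 5184) ≈ -0.00019290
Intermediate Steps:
Function('s')(R) = Mul(2, Pow(R, 2)) (Function('s')(R) = Mul(R, Mul(2, R)) = Mul(2, Pow(R, 2)))
O = -288 (O = Mul(-2, Pow(Add(-1, Add(-5, -6)), 2)) = Mul(-2, Pow(Add(-1, -11), 2)) = Mul(-2, Pow(-12, 2)) = Mul(-2, 144) = -288)
Function('L')(U) = Mul(18, U) (Function('L')(U) = Mul(Mul(2, Pow(-3, 2)), U) = Mul(Mul(2, 9), U) = Mul(18, U))
Pow(Function('L')(O), -1) = Pow(Mul(18, -288), -1) = Pow(-5184, -1) = Rational(-1, 5184)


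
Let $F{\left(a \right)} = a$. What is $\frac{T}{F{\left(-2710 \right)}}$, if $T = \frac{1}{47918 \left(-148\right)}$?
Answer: $\frac{1}{19218951440} \approx 5.2032 \cdot 10^{-11}$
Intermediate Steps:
$T = - \frac{1}{7091864}$ ($T = \frac{1}{-7091864} = - \frac{1}{7091864} \approx -1.4101 \cdot 10^{-7}$)
$\frac{T}{F{\left(-2710 \right)}} = - \frac{1}{7091864 \left(-2710\right)} = \left(- \frac{1}{7091864}\right) \left(- \frac{1}{2710}\right) = \frac{1}{19218951440}$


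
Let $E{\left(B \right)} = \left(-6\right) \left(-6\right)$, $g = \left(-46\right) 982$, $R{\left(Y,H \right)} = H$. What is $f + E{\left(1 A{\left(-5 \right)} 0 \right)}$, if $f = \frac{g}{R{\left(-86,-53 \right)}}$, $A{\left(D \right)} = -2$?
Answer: $\frac{47080}{53} \approx 888.3$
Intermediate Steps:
$g = -45172$
$E{\left(B \right)} = 36$
$f = \frac{45172}{53}$ ($f = - \frac{45172}{-53} = \left(-45172\right) \left(- \frac{1}{53}\right) = \frac{45172}{53} \approx 852.3$)
$f + E{\left(1 A{\left(-5 \right)} 0 \right)} = \frac{45172}{53} + 36 = \frac{47080}{53}$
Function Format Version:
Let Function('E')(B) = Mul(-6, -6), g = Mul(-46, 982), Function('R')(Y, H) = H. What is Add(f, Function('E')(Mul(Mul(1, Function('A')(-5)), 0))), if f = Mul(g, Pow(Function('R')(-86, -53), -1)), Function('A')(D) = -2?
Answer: Rational(47080, 53) ≈ 888.30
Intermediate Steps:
g = -45172
Function('E')(B) = 36
f = Rational(45172, 53) (f = Mul(-45172, Pow(-53, -1)) = Mul(-45172, Rational(-1, 53)) = Rational(45172, 53) ≈ 852.30)
Add(f, Function('E')(Mul(Mul(1, Function('A')(-5)), 0))) = Add(Rational(45172, 53), 36) = Rational(47080, 53)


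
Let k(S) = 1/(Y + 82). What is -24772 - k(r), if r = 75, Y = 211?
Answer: -7258197/293 ≈ -24772.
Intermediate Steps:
k(S) = 1/293 (k(S) = 1/(211 + 82) = 1/293)
-24772 - k(r) = -24772 - 1*1/293 = -24772 - 1/293 = -7258197/293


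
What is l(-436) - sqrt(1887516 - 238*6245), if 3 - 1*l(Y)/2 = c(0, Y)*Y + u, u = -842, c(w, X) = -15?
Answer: -11390 - 13*sqrt(2374) ≈ -12023.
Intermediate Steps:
l(Y) = 1690 + 30*Y (l(Y) = 6 - 2*(-15*Y - 842) = 6 - 2*(-842 - 15*Y) = 6 + (1684 + 30*Y) = 1690 + 30*Y)
l(-436) - sqrt(1887516 - 238*6245) = (1690 + 30*(-436)) - sqrt(1887516 - 238*6245) = (1690 - 13080) - sqrt(1887516 - 1486310) = -11390 - sqrt(401206) = -11390 - 13*sqrt(2374)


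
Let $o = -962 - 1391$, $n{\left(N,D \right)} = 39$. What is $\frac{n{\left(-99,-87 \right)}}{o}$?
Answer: $- \frac{3}{181} \approx -0.016575$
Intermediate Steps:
$o = -2353$ ($o = -962 - 1391 = -2353$)
$\frac{n{\left(-99,-87 \right)}}{o} = \frac{39}{-2353} = 39 \left(- \frac{1}{2353}\right) = - \frac{3}{181}$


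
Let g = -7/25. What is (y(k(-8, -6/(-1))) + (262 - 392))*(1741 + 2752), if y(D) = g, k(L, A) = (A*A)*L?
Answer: -14633701/25 ≈ -5.8535e+5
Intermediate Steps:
k(L, A) = L*A² (k(L, A) = A²*L = L*A²)
g = -7/25 (g = -7*1/25 = -7/25 ≈ -0.28000)
y(D) = -7/25
(y(k(-8, -6/(-1))) + (262 - 392))*(1741 + 2752) = (-7/25 + (262 - 392))*(1741 + 2752) = (-7/25 - 130)*4493 = -3257/25*4493 = -14633701/25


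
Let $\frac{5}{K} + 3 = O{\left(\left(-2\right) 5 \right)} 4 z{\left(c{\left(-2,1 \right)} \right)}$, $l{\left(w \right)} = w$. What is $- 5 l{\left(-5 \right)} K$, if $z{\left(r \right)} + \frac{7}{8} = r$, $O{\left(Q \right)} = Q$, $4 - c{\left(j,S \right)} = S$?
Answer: $- \frac{125}{88} \approx -1.4205$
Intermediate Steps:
$c{\left(j,S \right)} = 4 - S$
$z{\left(r \right)} = - \frac{7}{8} + r$
$K = - \frac{5}{88}$ ($K = \frac{5}{-3 + \left(-2\right) 5 \cdot 4 \left(- \frac{7}{8} + \left(4 - 1\right)\right)} = \frac{5}{-3 + \left(-10\right) 4 \left(- \frac{7}{8} + \left(4 - 1\right)\right)} = \frac{5}{-3 - 40 \left(- \frac{7}{8} + 3\right)} = \frac{5}{-3 - 85} = \frac{5}{-88} = 5 \left(- \frac{1}{88}\right) = - \frac{5}{88} \approx -0.056818$)
$- 5 l{\left(-5 \right)} K = \left(-5\right) \left(-5\right) \left(- \frac{5}{88}\right) = 25 \left(- \frac{5}{88}\right) = - \frac{125}{88}$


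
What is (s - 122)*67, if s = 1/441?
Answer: -3604667/441 ≈ -8173.8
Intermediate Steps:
s = 1/441 ≈ 0.0022676
(s - 122)*67 = (1/441 - 122)*67 = -53801/441*67 = -3604667/441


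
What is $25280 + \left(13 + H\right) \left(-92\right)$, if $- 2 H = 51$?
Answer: $26430$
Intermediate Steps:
$H = - \frac{51}{2}$ ($H = \left(- \frac{1}{2}\right) 51 = - \frac{51}{2} \approx -25.5$)
$25280 + \left(13 + H\right) \left(-92\right) = 25280 + \left(13 - \frac{51}{2}\right) \left(-92\right) = 25280 - -1150 = 25280 + 1150 = 26430$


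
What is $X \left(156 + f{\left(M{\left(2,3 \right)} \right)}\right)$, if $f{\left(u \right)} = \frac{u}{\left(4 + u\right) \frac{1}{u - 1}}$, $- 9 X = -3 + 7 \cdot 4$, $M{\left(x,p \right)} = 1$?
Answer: $- \frac{1300}{3} \approx -433.33$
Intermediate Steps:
$X = - \frac{25}{9}$ ($X = - \frac{-3 + 7 \cdot 4}{9} = - \frac{-3 + 28}{9} = \left(- \frac{1}{9}\right) 25 = - \frac{25}{9} \approx -2.7778$)
$f{\left(u \right)} = \frac{u \left(-1 + u\right)}{4 + u}$ ($f{\left(u \right)} = \frac{u}{\left(4 + u\right) \frac{1}{-1 + u}} = \frac{u}{\frac{1}{-1 + u} \left(4 + u\right)} = u \frac{-1 + u}{4 + u} = \frac{u \left(-1 + u\right)}{4 + u}$)
$X \left(156 + f{\left(M{\left(2,3 \right)} \right)}\right) = - \frac{25 \left(156 + 1 \frac{1}{4 + 1} \left(-1 + 1\right)\right)}{9} = - \frac{25 \left(156 + 1 \cdot \frac{1}{5} \cdot 0\right)}{9} = - \frac{25 \left(156 + 0\right)}{9} = \left(- \frac{25}{9}\right) 156 = - \frac{1300}{3}$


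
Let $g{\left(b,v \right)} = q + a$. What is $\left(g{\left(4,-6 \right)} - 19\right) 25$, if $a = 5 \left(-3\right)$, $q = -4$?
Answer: $-950$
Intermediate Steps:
$a = -15$
$g{\left(b,v \right)} = -19$ ($g{\left(b,v \right)} = -4 - 15 = -19$)
$\left(g{\left(4,-6 \right)} - 19\right) 25 = \left(-19 - 19\right) 25 = \left(-38\right) 25 = -950$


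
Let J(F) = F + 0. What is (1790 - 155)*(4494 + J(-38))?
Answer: 7285560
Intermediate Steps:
J(F) = F
(1790 - 155)*(4494 + J(-38)) = (1790 - 155)*(4494 - 38) = 1635*4456 = 7285560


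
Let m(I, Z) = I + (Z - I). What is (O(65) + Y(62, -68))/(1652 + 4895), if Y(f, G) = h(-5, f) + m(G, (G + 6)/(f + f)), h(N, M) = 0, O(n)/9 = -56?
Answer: -1009/13094 ≈ -0.077058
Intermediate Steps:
O(n) = -504 (O(n) = 9*(-56) = -504)
m(I, Z) = Z
Y(f, G) = (6 + G)/(2*f) (Y(f, G) = 0 + (G + 6)/(f + f) = 0 + (6 + G)/((2*f)) = 0 + (6 + G)*(1/(2*f)) = 0 + (6 + G)/(2*f) = (6 + G)/(2*f))
(O(65) + Y(62, -68))/(1652 + 4895) = (-504 + (1/2)*(6 - 68)/62)/(1652 + 4895) = (-504 + (1/2)*(1/62)*(-62))/6547 = (-504 - 1/2)*(1/6547) = -1009/2*1/6547 = -1009/13094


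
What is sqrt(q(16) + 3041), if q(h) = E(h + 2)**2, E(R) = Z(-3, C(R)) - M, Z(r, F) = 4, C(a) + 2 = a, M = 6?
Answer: sqrt(3045) ≈ 55.182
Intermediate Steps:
C(a) = -2 + a
E(R) = -2 (E(R) = 4 - 1*6 = 4 - 6 = -2)
q(h) = 4 (q(h) = (-2)**2 = 4)
sqrt(q(16) + 3041) = sqrt(4 + 3041) = sqrt(3045)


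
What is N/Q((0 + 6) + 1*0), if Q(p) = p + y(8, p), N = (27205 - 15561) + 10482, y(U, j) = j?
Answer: 11063/6 ≈ 1843.8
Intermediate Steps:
N = 22126 (N = 11644 + 10482 = 22126)
Q(p) = 2*p (Q(p) = p + p = 2*p)
N/Q((0 + 6) + 1*0) = 22126/((2*((0 + 6) + 1*0))) = 22126/((2*(6 + 0))) = 22126/((2*6)) = 22126/12 = 22126*(1/12) = 11063/6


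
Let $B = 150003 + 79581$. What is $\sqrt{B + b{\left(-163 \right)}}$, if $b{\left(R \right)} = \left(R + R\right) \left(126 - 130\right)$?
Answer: $14 \sqrt{1178} \approx 480.51$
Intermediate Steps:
$b{\left(R \right)} = - 8 R$ ($b{\left(R \right)} = 2 R \left(-4\right) = - 8 R$)
$B = 229584$
$\sqrt{B + b{\left(-163 \right)}} = \sqrt{229584 - -1304} = \sqrt{229584 + 1304} = \sqrt{230888} = 14 \sqrt{1178}$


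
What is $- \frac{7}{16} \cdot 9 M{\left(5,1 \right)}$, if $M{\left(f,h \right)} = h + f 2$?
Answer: $- \frac{693}{16} \approx -43.313$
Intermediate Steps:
$M{\left(f,h \right)} = h + 2 f$
$- \frac{7}{16} \cdot 9 M{\left(5,1 \right)} = - \frac{7}{16} \cdot 9 \left(1 + 2 \cdot 5\right) = \left(-7\right) \frac{1}{16} \cdot 9 \left(1 + 10\right) = \left(- \frac{7}{16}\right) 9 \cdot 11 = \left(- \frac{63}{16}\right) 11 = - \frac{693}{16}$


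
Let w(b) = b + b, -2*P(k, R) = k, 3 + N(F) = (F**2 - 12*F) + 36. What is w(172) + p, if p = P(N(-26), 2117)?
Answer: -333/2 ≈ -166.50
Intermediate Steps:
N(F) = 33 + F**2 - 12*F (N(F) = -3 + ((F**2 - 12*F) + 36) = -3 + (36 + F**2 - 12*F) = 33 + F**2 - 12*F)
P(k, R) = -k/2
p = -1021/2 (p = -(33 + (-26)**2 - 12*(-26))/2 = -(33 + 676 + 312)/2 = -1/2*1021 = -1021/2 ≈ -510.50)
w(b) = 2*b
w(172) + p = 2*172 - 1021/2 = 344 - 1021/2 = -333/2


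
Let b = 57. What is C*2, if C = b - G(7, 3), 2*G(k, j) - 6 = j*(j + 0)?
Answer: 99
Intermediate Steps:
G(k, j) = 3 + j²/2 (G(k, j) = 3 + (j*(j + 0))/2 = 3 + (j*j)/2 = 3 + j²/2)
C = 99/2 (C = 57 - (3 + (½)*3²) = 57 - (3 + (½)*9) = 57 - (3 + 9/2) = 57 - 1*15/2 = 57 - 15/2 = 99/2 ≈ 49.500)
C*2 = (99/2)*2 = 99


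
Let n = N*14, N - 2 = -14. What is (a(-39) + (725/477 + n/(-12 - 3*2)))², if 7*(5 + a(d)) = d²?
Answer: 555115893721/11148921 ≈ 49791.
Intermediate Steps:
N = -12 (N = 2 - 14 = -12)
a(d) = -5 + d²/7
n = -168 (n = -12*14 = -168)
(a(-39) + (725/477 + n/(-12 - 3*2)))² = ((-5 + (⅐)*(-39)²) + (725/477 - 168/(-12 - 3*2)))² = ((-5 + (⅐)*1521) + (725*(1/477) - 168/(-12 - 6)))² = ((-5 + 1521/7) + (725/477 - 168/(-18)))² = (1486/7 + (725/477 - 168*(-1/18)))² = (1486/7 + (725/477 + 28/3))² = (1486/7 + 5177/477)² = (745061/3339)² = 555115893721/11148921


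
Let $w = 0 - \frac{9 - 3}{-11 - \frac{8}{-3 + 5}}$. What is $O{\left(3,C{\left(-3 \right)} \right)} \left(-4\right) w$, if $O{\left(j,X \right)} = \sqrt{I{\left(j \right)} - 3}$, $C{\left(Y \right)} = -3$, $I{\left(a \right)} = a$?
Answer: $0$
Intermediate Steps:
$O{\left(j,X \right)} = \sqrt{-3 + j}$ ($O{\left(j,X \right)} = \sqrt{j - 3} = \sqrt{-3 + j}$)
$w = \frac{2}{5}$ ($w = 0 - \frac{6}{-11 - \frac{8}{2}} = 0 - \frac{6}{-11 - 4} = 0 - \frac{6}{-15} = 0 - 6 \left(- \frac{1}{15}\right) = 0 - - \frac{2}{5} = 0 + \frac{2}{5} = \frac{2}{5} \approx 0.4$)
$O{\left(3,C{\left(-3 \right)} \right)} \left(-4\right) w = \sqrt{-3 + 3} \left(-4\right) \frac{2}{5} = \sqrt{0} \left(-4\right) \frac{2}{5} = 0 \left(-4\right) \frac{2}{5} = 0 \cdot \frac{2}{5} = 0$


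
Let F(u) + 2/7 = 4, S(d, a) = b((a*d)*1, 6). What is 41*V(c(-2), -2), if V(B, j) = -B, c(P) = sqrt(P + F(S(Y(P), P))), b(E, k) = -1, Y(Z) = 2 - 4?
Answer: -82*sqrt(21)/7 ≈ -53.682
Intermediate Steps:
Y(Z) = -2
S(d, a) = -1
F(u) = 26/7 (F(u) = -2/7 + 4 = 26/7)
c(P) = sqrt(26/7 + P) (c(P) = sqrt(P + 26/7) = sqrt(26/7 + P))
41*V(c(-2), -2) = 41*(-sqrt(182 + 49*(-2))/7) = 41*(-sqrt(182 - 98)/7) = 41*(-sqrt(84)/7) = 41*(-2*sqrt(21)/7) = -82*sqrt(21)/7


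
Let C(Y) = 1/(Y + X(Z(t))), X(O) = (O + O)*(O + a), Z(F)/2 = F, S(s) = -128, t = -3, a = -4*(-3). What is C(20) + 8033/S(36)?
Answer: -104461/1664 ≈ -62.777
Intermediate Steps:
a = 12
Z(F) = 2*F
X(O) = 2*O*(12 + O) (X(O) = (O + O)*(O + 12) = (2*O)*(12 + O) = 2*O*(12 + O))
C(Y) = 1/(-72 + Y) (C(Y) = 1/(Y + 2*(2*(-3))*(12 + 2*(-3))) = 1/(Y + 2*(-6)*(12 - 6)) = 1/(Y + 2*(-6)*6) = 1/(Y - 72) = 1/(-72 + Y))
C(20) + 8033/S(36) = 1/(-72 + 20) + 8033/(-128) = 1/(-52) + 8033*(-1/128) = -1/52 - 8033/128 = -104461/1664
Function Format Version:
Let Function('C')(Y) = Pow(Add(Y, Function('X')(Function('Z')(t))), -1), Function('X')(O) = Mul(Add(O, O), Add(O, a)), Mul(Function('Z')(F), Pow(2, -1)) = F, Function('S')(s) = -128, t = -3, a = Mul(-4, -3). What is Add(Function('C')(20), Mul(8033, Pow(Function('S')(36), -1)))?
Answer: Rational(-104461, 1664) ≈ -62.777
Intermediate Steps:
a = 12
Function('Z')(F) = Mul(2, F)
Function('X')(O) = Mul(2, O, Add(12, O)) (Function('X')(O) = Mul(Add(O, O), Add(O, 12)) = Mul(Mul(2, O), Add(12, O)) = Mul(2, O, Add(12, O)))
Function('C')(Y) = Pow(Add(-72, Y), -1) (Function('C')(Y) = Pow(Add(Y, Mul(2, Mul(2, -3), Add(12, Mul(2, -3)))), -1) = Pow(Add(Y, Mul(2, -6, Add(12, -6))), -1) = Pow(Add(Y, Mul(2, -6, 6)), -1) = Pow(Add(Y, -72), -1) = Pow(Add(-72, Y), -1))
Add(Function('C')(20), Mul(8033, Pow(Function('S')(36), -1))) = Add(Pow(Add(-72, 20), -1), Mul(8033, Pow(-128, -1))) = Add(Pow(-52, -1), Mul(8033, Rational(-1, 128))) = Add(Rational(-1, 52), Rational(-8033, 128)) = Rational(-104461, 1664)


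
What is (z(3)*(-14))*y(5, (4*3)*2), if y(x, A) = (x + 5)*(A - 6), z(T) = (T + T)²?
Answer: -90720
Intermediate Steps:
z(T) = 4*T² (z(T) = (2*T)² = 4*T²)
y(x, A) = (-6 + A)*(5 + x) (y(x, A) = (5 + x)*(-6 + A) = (-6 + A)*(5 + x))
(z(3)*(-14))*y(5, (4*3)*2) = ((4*3²)*(-14))*(-30 - 6*5 + 5*((4*3)*2) + ((4*3)*2)*5) = ((4*9)*(-14))*(-30 - 30 + 5*(12*2) + (12*2)*5) = (36*(-14))*(-30 - 30 + 5*24 + 24*5) = -504*(-30 - 30 + 120 + 120) = -504*180 = -90720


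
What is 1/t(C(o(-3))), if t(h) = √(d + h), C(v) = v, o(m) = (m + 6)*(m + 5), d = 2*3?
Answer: √3/6 ≈ 0.28868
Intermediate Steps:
d = 6
o(m) = (5 + m)*(6 + m) (o(m) = (6 + m)*(5 + m) = (5 + m)*(6 + m))
t(h) = √(6 + h)
1/t(C(o(-3))) = 1/(√(6 + (30 + (-3)² + 11*(-3)))) = 1/(√(6 + (30 + 9 - 33))) = 1/(√(6 + 6)) = 1/(√12) = 1/(2*√3) = √3/6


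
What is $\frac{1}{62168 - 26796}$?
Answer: $\frac{1}{35372} \approx 2.8271 \cdot 10^{-5}$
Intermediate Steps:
$\frac{1}{62168 - 26796} = \frac{1}{35372}$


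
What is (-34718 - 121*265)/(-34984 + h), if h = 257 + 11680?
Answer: 66783/23047 ≈ 2.8977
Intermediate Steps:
h = 11937
(-34718 - 121*265)/(-34984 + h) = (-34718 - 121*265)/(-34984 + 11937) = (-34718 - 32065)/(-23047) = -66783*(-1/23047) = 66783/23047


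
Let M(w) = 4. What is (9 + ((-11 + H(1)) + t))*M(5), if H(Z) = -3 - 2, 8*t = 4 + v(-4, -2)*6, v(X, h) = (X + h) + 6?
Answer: -26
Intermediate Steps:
v(X, h) = 6 + X + h
t = ½ (t = (4 + (6 - 4 - 2)*6)/8 = (4 + 0*6)/8 = (4 + 0)/8 = (⅛)*4 = ½ ≈ 0.50000)
H(Z) = -5
(9 + ((-11 + H(1)) + t))*M(5) = (9 + ((-11 - 5) + ½))*4 = (9 + (-16 + ½))*4 = (9 - 31/2)*4 = -13/2*4 = -26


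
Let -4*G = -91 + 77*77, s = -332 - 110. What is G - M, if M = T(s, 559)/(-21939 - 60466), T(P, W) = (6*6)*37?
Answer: -240537531/164810 ≈ -1459.5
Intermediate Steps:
s = -442
G = -2919/2 (G = -(-91 + 77*77)/4 = -(-91 + 5929)/4 = -¼*5838 = -2919/2 ≈ -1459.5)
T(P, W) = 1332 (T(P, W) = 36*37 = 1332)
M = -1332/82405 (M = 1332/(-21939 - 60466) = 1332/(-82405) = 1332*(-1/82405) = -1332/82405 ≈ -0.016164)
G - M = -2919/2 - 1*(-1332/82405) = -2919/2 + 1332/82405 = -240537531/164810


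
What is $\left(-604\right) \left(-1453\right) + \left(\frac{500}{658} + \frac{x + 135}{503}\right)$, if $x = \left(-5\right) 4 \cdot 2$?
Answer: $\frac{145233534049}{165487} \approx 8.7761 \cdot 10^{5}$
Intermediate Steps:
$x = -40$ ($x = \left(-20\right) 2 = -40$)
$\left(-604\right) \left(-1453\right) + \left(\frac{500}{658} + \frac{x + 135}{503}\right) = \left(-604\right) \left(-1453\right) + \left(\frac{500}{658} + \frac{-40 + 135}{503}\right) = 877612 + \left(500 \cdot \frac{1}{658} + 95 \cdot \frac{1}{503}\right) = 877612 + \left(\frac{250}{329} + \frac{95}{503}\right) = 877612 + \frac{157005}{165487} = \frac{145233534049}{165487}$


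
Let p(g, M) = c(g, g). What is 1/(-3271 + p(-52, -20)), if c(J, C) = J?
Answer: -1/3323 ≈ -0.00030093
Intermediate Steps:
p(g, M) = g
1/(-3271 + p(-52, -20)) = 1/(-3271 - 52) = 1/(-3323) = -1/3323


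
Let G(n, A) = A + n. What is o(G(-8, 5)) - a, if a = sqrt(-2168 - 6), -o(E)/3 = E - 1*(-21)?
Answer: -54 - I*sqrt(2174) ≈ -54.0 - 46.626*I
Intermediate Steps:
o(E) = -63 - 3*E (o(E) = -3*(E - 1*(-21)) = -3*(E + 21) = -3*(21 + E) = -63 - 3*E)
a = I*sqrt(2174) (a = sqrt(-2174) = I*sqrt(2174) ≈ 46.626*I)
o(G(-8, 5)) - a = (-63 - 3*(5 - 8)) - I*sqrt(2174) = (-63 - 3*(-3)) - I*sqrt(2174) = (-63 + 9) - I*sqrt(2174) = -54 - I*sqrt(2174)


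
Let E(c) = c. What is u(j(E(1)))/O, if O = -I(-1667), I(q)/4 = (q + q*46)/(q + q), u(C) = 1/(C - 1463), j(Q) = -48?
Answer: 1/142034 ≈ 7.0406e-6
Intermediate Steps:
u(C) = 1/(-1463 + C)
I(q) = 94 (I(q) = 4*((q + q*46)/(q + q)) = 4*((q + 46*q)/((2*q))) = 4*((47*q)*(1/(2*q))) = 4*(47/2) = 94)
O = -94 (O = -1*94 = -94)
u(j(E(1)))/O = 1/(-1463 - 48*(-94)) = -1/94/(-1511) = -1/1511*(-1/94) = 1/142034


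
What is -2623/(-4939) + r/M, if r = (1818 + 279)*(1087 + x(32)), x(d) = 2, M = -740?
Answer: -11276922367/3654860 ≈ -3085.5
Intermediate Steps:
r = 2283633 (r = (1818 + 279)*(1087 + 2) = 2097*1089 = 2283633)
-2623/(-4939) + r/M = -2623/(-4939) + 2283633/(-740) = -2623*(-1/4939) + 2283633*(-1/740) = 2623/4939 - 2283633/740 = -11276922367/3654860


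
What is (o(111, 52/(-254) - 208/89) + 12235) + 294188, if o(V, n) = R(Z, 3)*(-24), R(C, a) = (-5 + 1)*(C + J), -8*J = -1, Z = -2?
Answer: 306243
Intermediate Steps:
J = 1/8 (J = -1/8*(-1) = 1/8 ≈ 0.12500)
R(C, a) = -1/2 - 4*C (R(C, a) = (-5 + 1)*(C + 1/8) = -4*(1/8 + C) = -1/2 - 4*C)
o(V, n) = -180 (o(V, n) = (-1/2 - 4*(-2))*(-24) = (-1/2 + 8)*(-24) = (15/2)*(-24) = -180)
(o(111, 52/(-254) - 208/89) + 12235) + 294188 = (-180 + 12235) + 294188 = 12055 + 294188 = 306243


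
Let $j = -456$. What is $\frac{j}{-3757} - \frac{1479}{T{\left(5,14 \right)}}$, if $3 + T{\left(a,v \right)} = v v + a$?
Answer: $- \frac{1822105}{247962} \approx -7.3483$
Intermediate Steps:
$T{\left(a,v \right)} = -3 + a + v^{2}$ ($T{\left(a,v \right)} = -3 + \left(v v + a\right) = -3 + \left(v^{2} + a\right) = -3 + \left(a + v^{2}\right) = -3 + a + v^{2}$)
$\frac{j}{-3757} - \frac{1479}{T{\left(5,14 \right)}} = - \frac{456}{-3757} - \frac{1479}{-3 + 5 + 14^{2}} = \left(-456\right) \left(- \frac{1}{3757}\right) - \frac{1479}{-3 + 5 + 196} = \frac{456}{3757} - \frac{1479}{198} = \frac{456}{3757} - \frac{493}{66} = - \frac{1822105}{247962}$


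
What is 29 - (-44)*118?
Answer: 5221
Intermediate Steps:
29 - (-44)*118 = 29 - 44*(-118) = 29 + 5192 = 5221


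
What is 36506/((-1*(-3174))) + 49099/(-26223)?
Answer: 133576102/13871967 ≈ 9.6292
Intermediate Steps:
36506/((-1*(-3174))) + 49099/(-26223) = 36506/3174 + 49099*(-1/26223) = 36506*(1/3174) - 49099/26223 = 18253/1587 - 49099/26223 = 133576102/13871967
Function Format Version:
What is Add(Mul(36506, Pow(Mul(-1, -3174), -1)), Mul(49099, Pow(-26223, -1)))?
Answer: Rational(133576102, 13871967) ≈ 9.6292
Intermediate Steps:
Add(Mul(36506, Pow(Mul(-1, -3174), -1)), Mul(49099, Pow(-26223, -1))) = Add(Mul(36506, Pow(3174, -1)), Mul(49099, Rational(-1, 26223))) = Add(Mul(36506, Rational(1, 3174)), Rational(-49099, 26223)) = Add(Rational(18253, 1587), Rational(-49099, 26223)) = Rational(133576102, 13871967)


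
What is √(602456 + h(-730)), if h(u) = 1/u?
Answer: √321048801670/730 ≈ 776.18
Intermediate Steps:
√(602456 + h(-730)) = √(602456 + 1/(-730)) = √(602456 - 1/730) = √(439792879/730) = √321048801670/730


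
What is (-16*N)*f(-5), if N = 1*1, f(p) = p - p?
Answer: 0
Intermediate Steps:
f(p) = 0
N = 1
(-16*N)*f(-5) = -16*1*0 = -16*0 = 0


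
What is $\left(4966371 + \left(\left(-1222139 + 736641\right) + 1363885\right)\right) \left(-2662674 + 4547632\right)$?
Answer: $11017123350164$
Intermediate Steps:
$\left(4966371 + \left(\left(-1222139 + 736641\right) + 1363885\right)\right) \left(-2662674 + 4547632\right) = \left(4966371 + \left(-485498 + 1363885\right)\right) 1884958 = \left(4966371 + 878387\right) 1884958 = 5844758 \cdot 1884958 = 11017123350164$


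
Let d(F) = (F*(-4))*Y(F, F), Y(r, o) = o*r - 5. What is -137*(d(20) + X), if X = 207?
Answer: 4300841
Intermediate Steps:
Y(r, o) = -5 + o*r
d(F) = -4*F*(-5 + F²) (d(F) = (F*(-4))*(-5 + F*F) = (-4*F)*(-5 + F²) = -4*F*(-5 + F²))
-137*(d(20) + X) = -137*(4*20*(5 - 1*20²) + 207) = -137*(4*20*(5 - 1*400) + 207) = -137*(4*20*(5 - 400) + 207) = -137*(4*20*(-395) + 207) = -137*(-31600 + 207) = -137*(-31393) = 4300841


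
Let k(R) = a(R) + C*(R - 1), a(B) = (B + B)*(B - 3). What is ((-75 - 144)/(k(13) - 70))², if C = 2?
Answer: 47961/45796 ≈ 1.0473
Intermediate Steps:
a(B) = 2*B*(-3 + B) (a(B) = (2*B)*(-3 + B) = 2*B*(-3 + B))
k(R) = -2 + 2*R + 2*R*(-3 + R) (k(R) = 2*R*(-3 + R) + 2*(R - 1) = 2*R*(-3 + R) + 2*(-1 + R) = 2*R*(-3 + R) + (-2 + 2*R) = -2 + 2*R + 2*R*(-3 + R))
((-75 - 144)/(k(13) - 70))² = ((-75 - 144)/((-2 + 2*13 + 2*13*(-3 + 13)) - 70))² = (-219/((-2 + 26 + 2*13*10) - 70))² = (-219/((-2 + 26 + 260) - 70))² = (-219/(284 - 70))² = (-219/214)² = 47961/45796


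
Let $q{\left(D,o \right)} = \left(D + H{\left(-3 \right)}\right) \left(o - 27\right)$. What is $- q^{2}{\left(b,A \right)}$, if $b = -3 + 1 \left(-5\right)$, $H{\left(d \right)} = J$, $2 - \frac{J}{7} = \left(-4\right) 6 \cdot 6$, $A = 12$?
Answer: $-231344100$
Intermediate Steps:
$J = 1022$ ($J = 14 - 7 \left(-4\right) 6 \cdot 6 = 14 - 7 \left(\left(-24\right) 6\right) = 14 - -1008 = 14 + 1008 = 1022$)
$H{\left(d \right)} = 1022$
$b = -8$ ($b = -3 - 5 = -8$)
$q{\left(D,o \right)} = \left(-27 + o\right) \left(1022 + D\right)$ ($q{\left(D,o \right)} = \left(D + 1022\right) \left(o - 27\right) = \left(1022 + D\right) \left(-27 + o\right) = \left(-27 + o\right) \left(1022 + D\right)$)
$- q^{2}{\left(b,A \right)} = - \left(-27594 - -216 + 1022 \cdot 12 - 96\right)^{2} = - \left(-27594 + 216 + 12264 - 96\right)^{2} = - \left(-15210\right)^{2} = \left(-1\right) 231344100 = -231344100$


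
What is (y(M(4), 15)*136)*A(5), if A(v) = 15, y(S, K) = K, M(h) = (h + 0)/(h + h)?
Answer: 30600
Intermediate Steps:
M(h) = ½ (M(h) = h/((2*h)) = h*(1/(2*h)) = ½)
(y(M(4), 15)*136)*A(5) = (15*136)*15 = 2040*15 = 30600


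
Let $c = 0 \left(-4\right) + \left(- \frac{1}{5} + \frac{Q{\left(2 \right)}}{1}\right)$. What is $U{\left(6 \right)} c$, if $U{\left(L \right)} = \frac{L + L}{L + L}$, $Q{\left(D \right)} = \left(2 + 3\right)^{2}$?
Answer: $\frac{124}{5} \approx 24.8$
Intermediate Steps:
$Q{\left(D \right)} = 25$ ($Q{\left(D \right)} = 5^{2} = 25$)
$U{\left(L \right)} = 1$ ($U{\left(L \right)} = \frac{2 L}{2 L} = 2 L \frac{1}{2 L} = 1$)
$c = \frac{124}{5}$ ($c = 0 \left(-4\right) + \left(- \frac{1}{5} + \frac{25}{1}\right) = 0 + \left(\left(-1\right) \frac{1}{5} + 25 \cdot 1\right) = 0 + \left(- \frac{1}{5} + 25\right) = 0 + \frac{124}{5} = \frac{124}{5} \approx 24.8$)
$U{\left(6 \right)} c = 1 \cdot \frac{124}{5} = \frac{124}{5}$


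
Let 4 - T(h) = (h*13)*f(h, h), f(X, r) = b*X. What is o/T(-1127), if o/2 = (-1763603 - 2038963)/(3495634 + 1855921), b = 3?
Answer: 7605132/265089421416985 ≈ 2.8689e-8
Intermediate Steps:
o = -7605132/5351555 (o = 2*((-1763603 - 2038963)/(3495634 + 1855921)) = 2*(-3802566/5351555) = -7605132/5351555 ≈ -1.4211)
f(X, r) = 3*X
T(h) = 4 - 39*h² (T(h) = 4 - h*13*3*h = 4 - 13*h*3*h = 4 - 39*h²)
o/T(-1127) = -7605132/(5351555*(4 - 39*(-1127)²)) = -7605132/(5351555*(4 - 39*1270129)) = -7605132/(5351555*(4 - 49535031)) = -7605132/5351555/(-49535027) = -7605132/5351555*(-1/49535027) = 7605132/265089421416985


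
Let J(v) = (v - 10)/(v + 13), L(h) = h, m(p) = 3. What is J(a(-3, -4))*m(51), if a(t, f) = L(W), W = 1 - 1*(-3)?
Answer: -18/17 ≈ -1.0588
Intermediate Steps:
W = 4 (W = 1 + 3 = 4)
a(t, f) = 4
J(v) = (-10 + v)/(13 + v)
J(a(-3, -4))*m(51) = ((-10 + 4)/(13 + 4))*3 = (-6/17)*3 = ((1/17)*(-6))*3 = -6/17*3 = -18/17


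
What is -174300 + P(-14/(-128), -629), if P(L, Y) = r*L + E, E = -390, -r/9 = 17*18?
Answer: -5599719/32 ≈ -1.7499e+5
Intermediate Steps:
r = -2754 (r = -153*18 = -9*306 = -2754)
P(L, Y) = -390 - 2754*L (P(L, Y) = -2754*L - 390 = -390 - 2754*L)
-174300 + P(-14/(-128), -629) = -174300 + (-390 - (-38556)/(-128)) = -174300 + (-390 - (-38556)*(-1)/128) = -174300 + (-390 - 2754*7/64) = -174300 + (-390 - 9639/32) = -174300 - 22119/32 = -5599719/32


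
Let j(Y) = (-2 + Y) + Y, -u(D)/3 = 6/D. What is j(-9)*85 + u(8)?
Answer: -6809/4 ≈ -1702.3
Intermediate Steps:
u(D) = -18/D
j(Y) = -2 + 2*Y
j(-9)*85 + u(8) = (-2 + 2*(-9))*85 - 18/8 = (-2 - 18)*85 - 18*⅛ = -20*85 - 9/4 = -1700 - 9/4 = -6809/4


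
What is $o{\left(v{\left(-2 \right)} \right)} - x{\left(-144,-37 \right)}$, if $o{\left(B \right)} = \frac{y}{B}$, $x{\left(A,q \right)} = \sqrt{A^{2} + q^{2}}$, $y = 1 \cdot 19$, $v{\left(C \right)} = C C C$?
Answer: $- \frac{19}{8} - \sqrt{22105} \approx -151.05$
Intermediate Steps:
$v{\left(C \right)} = C^{3}$ ($v{\left(C \right)} = C^{2} C = C^{3}$)
$y = 19$
$o{\left(B \right)} = \frac{19}{B}$
$o{\left(v{\left(-2 \right)} \right)} - x{\left(-144,-37 \right)} = \frac{19}{\left(-2\right)^{3}} - \sqrt{\left(-144\right)^{2} + \left(-37\right)^{2}} = \frac{19}{-8} - \sqrt{20736 + 1369} = 19 \left(- \frac{1}{8}\right) - \sqrt{22105} = - \frac{19}{8} - \sqrt{22105}$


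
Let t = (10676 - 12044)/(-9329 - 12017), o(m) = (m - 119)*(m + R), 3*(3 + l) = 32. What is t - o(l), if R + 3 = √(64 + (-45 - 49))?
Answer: 49913104/96057 + 334*I*√30/3 ≈ 519.62 + 609.8*I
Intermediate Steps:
l = 23/3 (l = -3 + (⅓)*32 = -3 + 32/3 = 23/3 ≈ 7.6667)
R = -3 + I*√30 (R = -3 + √(64 + (-45 - 49)) = -3 + √(64 - 94) = -3 + √(-30) = -3 + I*√30 ≈ -3.0 + 5.4772*I)
o(m) = (-119 + m)*(-3 + m + I*√30) (o(m) = (m - 119)*(m + (-3 + I*√30)) = (-119 + m)*(-3 + m + I*√30))
t = 684/10673 (t = -1368/(-21346) = -1368*(-1/21346) = 684/10673 ≈ 0.064087)
t - o(l) = 684/10673 - (357 + (23/3)² - 122*23/3 - 119*I*√30 + I*(23/3)*√30) = 684/10673 - (357 + 529/9 - 2806/3 - 119*I*√30 + 23*I*√30/3) = 684/10673 - (-4676/9 - 334*I*√30/3) = 684/10673 + (4676/9 + 334*I*√30/3) = 49913104/96057 + 334*I*√30/3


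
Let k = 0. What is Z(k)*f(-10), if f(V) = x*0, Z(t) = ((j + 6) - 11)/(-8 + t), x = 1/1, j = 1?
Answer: 0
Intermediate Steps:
x = 1 (x = 1*1 = 1)
Z(t) = -4/(-8 + t) (Z(t) = ((1 + 6) - 11)/(-8 + t) = (7 - 11)/(-8 + t) = -4/(-8 + t))
f(V) = 0 (f(V) = 1*0 = 0)
Z(k)*f(-10) = -4/(-8 + 0)*0 = -4/(-8)*0 = -4*(-1/8)*0 = (1/2)*0 = 0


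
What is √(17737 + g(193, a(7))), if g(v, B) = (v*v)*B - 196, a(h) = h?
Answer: 2*√69571 ≈ 527.53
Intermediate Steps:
g(v, B) = -196 + B*v² (g(v, B) = v²*B - 196 = B*v² - 196 = -196 + B*v²)
√(17737 + g(193, a(7))) = √(17737 + (-196 + 7*193²)) = √(17737 + (-196 + 7*37249)) = √(17737 + (-196 + 260743)) = √(17737 + 260547) = √278284 = 2*√69571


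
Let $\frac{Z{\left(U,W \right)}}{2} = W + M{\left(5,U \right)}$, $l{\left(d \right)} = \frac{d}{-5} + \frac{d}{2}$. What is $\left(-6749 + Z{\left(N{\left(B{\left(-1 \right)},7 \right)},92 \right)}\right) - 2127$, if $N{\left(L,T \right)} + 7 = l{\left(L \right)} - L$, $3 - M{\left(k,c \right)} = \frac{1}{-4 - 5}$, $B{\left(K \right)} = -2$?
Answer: $- \frac{78172}{9} \approx -8685.8$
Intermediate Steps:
$l{\left(d \right)} = \frac{3 d}{10}$ ($l{\left(d \right)} = d \left(- \frac{1}{5}\right) + d \frac{1}{2} = - \frac{d}{5} + \frac{d}{2} = \frac{3 d}{10}$)
$M{\left(k,c \right)} = \frac{28}{9}$ ($M{\left(k,c \right)} = 3 - \frac{1}{-4 - 5} = 3 - \frac{1}{-9} = 3 - - \frac{1}{9} = 3 + \frac{1}{9} = \frac{28}{9}$)
$N{\left(L,T \right)} = -7 - \frac{7 L}{10}$ ($N{\left(L,T \right)} = -7 + \left(\frac{3 L}{10} - L\right) = -7 - \frac{7 L}{10}$)
$Z{\left(U,W \right)} = \frac{56}{9} + 2 W$ ($Z{\left(U,W \right)} = 2 \left(W + \frac{28}{9}\right) = 2 \left(\frac{28}{9} + W\right) = \frac{56}{9} + 2 W$)
$\left(-6749 + Z{\left(N{\left(B{\left(-1 \right)},7 \right)},92 \right)}\right) - 2127 = \left(-6749 + \left(\frac{56}{9} + 2 \cdot 92\right)\right) - 2127 = \left(-6749 + \left(\frac{56}{9} + 184\right)\right) - 2127 = \left(-6749 + \frac{1712}{9}\right) - 2127 = - \frac{59029}{9} - 2127 = - \frac{78172}{9}$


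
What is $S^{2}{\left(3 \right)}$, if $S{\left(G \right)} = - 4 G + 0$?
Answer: $144$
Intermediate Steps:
$S{\left(G \right)} = - 4 G$
$S^{2}{\left(3 \right)} = \left(\left(-4\right) 3\right)^{2} = \left(-12\right)^{2} = 144$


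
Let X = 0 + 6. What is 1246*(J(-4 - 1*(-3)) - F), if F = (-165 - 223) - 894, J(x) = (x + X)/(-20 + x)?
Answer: 4791226/3 ≈ 1.5971e+6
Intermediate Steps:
X = 6
J(x) = (6 + x)/(-20 + x) (J(x) = (x + 6)/(-20 + x) = (6 + x)/(-20 + x))
F = -1282 (F = -388 - 894 = -1282)
1246*(J(-4 - 1*(-3)) - F) = 1246*((6 + (-4 - 1*(-3)))/(-20 + (-4 - 1*(-3))) - 1*(-1282)) = 1246*((6 + (-4 + 3))/(-20 + (-4 + 3)) + 1282) = 1246*((6 - 1)/(-20 - 1) + 1282) = 1246*(5/(-21) + 1282) = 1246*(-1/21*5 + 1282) = 1246*(-5/21 + 1282) = 1246*(26917/21) = 4791226/3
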